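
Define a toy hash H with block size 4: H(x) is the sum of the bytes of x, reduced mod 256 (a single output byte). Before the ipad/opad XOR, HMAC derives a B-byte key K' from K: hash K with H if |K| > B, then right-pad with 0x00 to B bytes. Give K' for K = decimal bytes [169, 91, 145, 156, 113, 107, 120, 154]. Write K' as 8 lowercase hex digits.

|K| = 8 > B = 4, so first hash the key.
H(K): sum = 169+91+145+156+113+107+120+154 = 1055; mod 256 = 31 → 1f.
Zero-pad H(K) = 1f to 4 bytes: K' = 1f 00 00 00.

1f000000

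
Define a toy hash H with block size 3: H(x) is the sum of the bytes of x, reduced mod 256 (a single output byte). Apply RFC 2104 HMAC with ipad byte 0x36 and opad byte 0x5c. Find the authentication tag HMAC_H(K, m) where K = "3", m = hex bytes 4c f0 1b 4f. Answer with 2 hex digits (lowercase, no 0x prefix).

Key "3" = 33 is 1 byte ≤ B = 3; zero-pad to 3 bytes: K' = 33 00 00.
K' ⊕ ipad = 05 36 36.  K' ⊕ opad = 6f 5c 5c.
Inner input = (K'⊕ipad) ∥ m = 05 36 36 ∥ 4c f0 1b 4f.
Inner hash: sum = 5+54+54+76+240+27+79 = 535; mod 256 = 23 → 17.
Outer input = (K'⊕opad) ∥ inner = 6f 5c 5c ∥ 17.
Outer hash (tag): sum = 111+92+92+23 = 318; mod 256 = 62 → 3e.

3e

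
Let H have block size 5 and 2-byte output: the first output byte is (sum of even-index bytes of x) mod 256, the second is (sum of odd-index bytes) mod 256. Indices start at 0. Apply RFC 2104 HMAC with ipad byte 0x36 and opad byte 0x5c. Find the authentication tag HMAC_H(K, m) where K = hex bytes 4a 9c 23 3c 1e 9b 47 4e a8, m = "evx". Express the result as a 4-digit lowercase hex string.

e827

Key hex bytes 4a 9c 23 3c 1e 9b 47 4e a8 is 9 bytes > B = 5, so hash it first: H(key) = 7a c1, then zero-pad to 5 bytes: K' = 7a c1 00 00 00.
K' ⊕ ipad = 4c f7 36 36 36.  K' ⊕ opad = 26 9d 5c 5c 5c.
Inner input = (K'⊕ipad) ∥ m = 4c f7 36 36 36 ∥ 65 76 78.
Inner hash: even-index sum = 302 mod 256 = 46; odd-index sum = 522 mod 256 = 10 → 2e 0a.
Outer input = (K'⊕opad) ∥ inner = 26 9d 5c 5c 5c ∥ 2e 0a.
Outer hash (tag): even-index sum = 232 mod 256 = 232; odd-index sum = 295 mod 256 = 39 → e8 27.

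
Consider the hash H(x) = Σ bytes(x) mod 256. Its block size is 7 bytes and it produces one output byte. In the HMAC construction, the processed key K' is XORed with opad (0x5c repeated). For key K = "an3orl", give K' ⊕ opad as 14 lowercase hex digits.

3d326f332e305c

Key "an3orl" = 61 6e 33 6f 72 6c is 6 bytes ≤ B = 7; zero-pad to 7 bytes: K' = 61 6e 33 6f 72 6c 00.
XOR each byte with 0x5c: 61⊕5c=3d, 6e⊕5c=32, 33⊕5c=6f, 6f⊕5c=33, 72⊕5c=2e, 6c⊕5c=30, 00⊕5c=5c.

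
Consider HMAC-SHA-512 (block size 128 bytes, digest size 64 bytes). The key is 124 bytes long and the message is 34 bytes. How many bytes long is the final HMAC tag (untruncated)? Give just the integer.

64

The tag is one SHA-512 digest: 64 bytes.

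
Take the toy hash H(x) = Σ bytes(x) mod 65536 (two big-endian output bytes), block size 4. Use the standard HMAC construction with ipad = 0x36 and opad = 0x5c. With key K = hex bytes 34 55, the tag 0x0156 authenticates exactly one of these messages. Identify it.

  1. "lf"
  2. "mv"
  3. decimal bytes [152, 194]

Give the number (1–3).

Key hex bytes 34 55 is 2 bytes ≤ B = 4; zero-pad to 4 bytes: K' = 34 55 00 00.
K' ⊕ ipad = 02 63 36 36; K' ⊕ opad = 68 09 5c 5c.
m1: inner = H(02 63 36 36 6c 66) = 01 a3; tag = H(68 09 5c 5c 01 a3) = 01cd
m2: inner = H(02 63 36 36 6d 76) = 01 b4; tag = H(68 09 5c 5c 01 b4) = 01de
m3: inner = H(02 63 36 36 98 c2) = 02 2b; tag = H(68 09 5c 5c 02 2b) = 0156 ← matches

3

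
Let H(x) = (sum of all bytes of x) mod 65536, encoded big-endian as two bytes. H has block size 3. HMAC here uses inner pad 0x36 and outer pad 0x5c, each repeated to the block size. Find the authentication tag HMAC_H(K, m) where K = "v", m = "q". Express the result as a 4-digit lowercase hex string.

Key "v" = 76 is 1 byte ≤ B = 3; zero-pad to 3 bytes: K' = 76 00 00.
K' ⊕ ipad = 40 36 36.  K' ⊕ opad = 2a 5c 5c.
Inner input = (K'⊕ipad) ∥ m = 40 36 36 ∥ 71.
Inner hash: sum = 64+54+54+113 = 285 → 01 1d.
Outer input = (K'⊕opad) ∥ inner = 2a 5c 5c ∥ 01 1d.
Outer hash (tag): sum = 42+92+92+1+29 = 256 → 01 00.

0100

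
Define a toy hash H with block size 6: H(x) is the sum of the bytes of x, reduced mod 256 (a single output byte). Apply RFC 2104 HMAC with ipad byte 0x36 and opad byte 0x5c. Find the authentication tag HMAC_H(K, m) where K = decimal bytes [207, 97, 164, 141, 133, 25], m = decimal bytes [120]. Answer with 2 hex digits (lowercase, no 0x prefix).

ae

Key decimal bytes [207, 97, 164, 141, 133, 25] = cf 61 a4 8d 85 19 is exactly B = 6 bytes: K' = cf 61 a4 8d 85 19.
K' ⊕ ipad = f9 57 92 bb b3 2f.  K' ⊕ opad = 93 3d f8 d1 d9 45.
Inner input = (K'⊕ipad) ∥ m = f9 57 92 bb b3 2f ∥ 78.
Inner hash: sum = 249+87+146+187+179+47+120 = 1015; mod 256 = 247 → f7.
Outer input = (K'⊕opad) ∥ inner = 93 3d f8 d1 d9 45 ∥ f7.
Outer hash (tag): sum = 147+61+248+209+217+69+247 = 1198; mod 256 = 174 → ae.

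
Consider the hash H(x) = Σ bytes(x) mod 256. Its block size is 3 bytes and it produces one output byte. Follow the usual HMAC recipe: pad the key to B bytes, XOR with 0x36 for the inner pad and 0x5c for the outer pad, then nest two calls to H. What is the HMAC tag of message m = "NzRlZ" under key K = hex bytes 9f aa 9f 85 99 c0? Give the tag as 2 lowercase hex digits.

Key hex bytes 9f aa 9f 85 99 c0 is 6 bytes > B = 3, so hash it first: H(key) = c6, then zero-pad to 3 bytes: K' = c6 00 00.
K' ⊕ ipad = f0 36 36.  K' ⊕ opad = 9a 5c 5c.
Inner input = (K'⊕ipad) ∥ m = f0 36 36 ∥ 4e 7a 52 6c 5a.
Inner hash: sum = 240+54+54+78+122+82+108+90 = 828; mod 256 = 60 → 3c.
Outer input = (K'⊕opad) ∥ inner = 9a 5c 5c ∥ 3c.
Outer hash (tag): sum = 154+92+92+60 = 398; mod 256 = 142 → 8e.

8e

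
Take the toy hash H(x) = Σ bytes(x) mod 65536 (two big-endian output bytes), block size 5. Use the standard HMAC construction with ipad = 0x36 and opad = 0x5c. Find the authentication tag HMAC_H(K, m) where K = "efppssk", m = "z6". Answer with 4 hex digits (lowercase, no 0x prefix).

Key "efppssk" = 65 66 70 70 73 73 6b is 7 bytes > B = 5, so hash it first: H(key) = 02 fc, then zero-pad to 5 bytes: K' = 02 fc 00 00 00.
K' ⊕ ipad = 34 ca 36 36 36.  K' ⊕ opad = 5e a0 5c 5c 5c.
Inner input = (K'⊕ipad) ∥ m = 34 ca 36 36 36 ∥ 7a 36.
Inner hash: sum = 52+202+54+54+54+122+54 = 592 → 02 50.
Outer input = (K'⊕opad) ∥ inner = 5e a0 5c 5c 5c ∥ 02 50.
Outer hash (tag): sum = 94+160+92+92+92+2+80 = 612 → 02 64.

0264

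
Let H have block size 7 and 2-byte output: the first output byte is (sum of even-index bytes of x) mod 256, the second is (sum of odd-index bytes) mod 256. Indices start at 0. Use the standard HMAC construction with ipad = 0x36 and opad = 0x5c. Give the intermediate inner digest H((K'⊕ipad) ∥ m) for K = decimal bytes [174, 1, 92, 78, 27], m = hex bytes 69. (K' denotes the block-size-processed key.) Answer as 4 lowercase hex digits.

654e

Key decimal bytes [174, 1, 92, 78, 27] = ae 01 5c 4e 1b is 5 bytes ≤ B = 7; zero-pad to 7 bytes: K' = ae 01 5c 4e 1b 00 00.
K' ⊕ ipad = 98 37 6a 78 2d 36 36.
Inner input = 98 37 6a 78 2d 36 36 ∥ 69.
Inner hash: even-index sum = 357 mod 256 = 101; odd-index sum = 334 mod 256 = 78 → 65 4e.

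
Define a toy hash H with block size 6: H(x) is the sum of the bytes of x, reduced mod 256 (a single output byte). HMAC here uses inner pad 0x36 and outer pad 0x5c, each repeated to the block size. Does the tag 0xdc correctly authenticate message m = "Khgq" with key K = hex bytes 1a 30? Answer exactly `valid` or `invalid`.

Key hex bytes 1a 30 is 2 bytes ≤ B = 6; zero-pad to 6 bytes: K' = 1a 30 00 00 00 00.
K' ⊕ ipad = 2c 06 36 36 36 36; K' ⊕ opad = 46 6c 5c 5c 5c 5c.
Inner hash: sum = 44+6+54+54+54+54+75+104+103+113 = 661; mod 256 = 149 → 95.
Outer hash (recomputed tag): sum = 70+108+92+92+92+92+149 = 695; mod 256 = 183 → b7.
Recomputed tag = b7; claimed = dc → mismatch.

invalid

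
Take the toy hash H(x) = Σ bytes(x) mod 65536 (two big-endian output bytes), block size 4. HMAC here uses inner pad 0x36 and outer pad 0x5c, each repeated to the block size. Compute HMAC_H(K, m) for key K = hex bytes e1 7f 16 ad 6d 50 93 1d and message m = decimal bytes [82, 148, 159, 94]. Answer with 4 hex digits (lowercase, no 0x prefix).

0210

Key hex bytes e1 7f 16 ad 6d 50 93 1d is 8 bytes > B = 4, so hash it first: H(key) = 03 90, then zero-pad to 4 bytes: K' = 03 90 00 00.
K' ⊕ ipad = 35 a6 36 36.  K' ⊕ opad = 5f cc 5c 5c.
Inner input = (K'⊕ipad) ∥ m = 35 a6 36 36 ∥ 52 94 9f 5e.
Inner hash: sum = 53+166+54+54+82+148+159+94 = 810 → 03 2a.
Outer input = (K'⊕opad) ∥ inner = 5f cc 5c 5c ∥ 03 2a.
Outer hash (tag): sum = 95+204+92+92+3+42 = 528 → 02 10.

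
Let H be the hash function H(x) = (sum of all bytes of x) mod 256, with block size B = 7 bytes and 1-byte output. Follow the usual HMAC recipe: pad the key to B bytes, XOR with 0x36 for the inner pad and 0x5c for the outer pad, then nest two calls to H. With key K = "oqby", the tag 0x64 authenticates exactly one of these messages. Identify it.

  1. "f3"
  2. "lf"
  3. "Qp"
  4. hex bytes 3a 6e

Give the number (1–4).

4

Key "oqby" = 6f 71 62 79 is 4 bytes ≤ B = 7; zero-pad to 7 bytes: K' = 6f 71 62 79 00 00 00.
K' ⊕ ipad = 59 47 54 4f 36 36 36; K' ⊕ opad = 33 2d 3e 25 5c 5c 5c.
m1: inner = H(59 47 54 4f 36 36 36 66 33) = 7e; tag = H(33 2d 3e 25 5c 5c 5c 7e) = 55
m2: inner = H(59 47 54 4f 36 36 36 6c 66) = b7; tag = H(33 2d 3e 25 5c 5c 5c b7) = 8e
m3: inner = H(59 47 54 4f 36 36 36 51 70) = a6; tag = H(33 2d 3e 25 5c 5c 5c a6) = 7d
m4: inner = H(59 47 54 4f 36 36 36 3a 6e) = 8d; tag = H(33 2d 3e 25 5c 5c 5c 8d) = 64 ← matches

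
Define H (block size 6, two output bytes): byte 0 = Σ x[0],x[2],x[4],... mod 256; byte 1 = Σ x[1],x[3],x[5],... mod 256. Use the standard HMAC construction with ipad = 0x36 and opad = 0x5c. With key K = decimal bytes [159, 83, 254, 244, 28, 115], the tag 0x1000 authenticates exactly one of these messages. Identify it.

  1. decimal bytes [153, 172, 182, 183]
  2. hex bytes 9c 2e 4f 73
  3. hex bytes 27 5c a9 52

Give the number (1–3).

3

Key decimal bytes [159, 83, 254, 244, 28, 115] = 9f 53 fe f4 1c 73 is exactly B = 6 bytes: K' = 9f 53 fe f4 1c 73.
K' ⊕ ipad = a9 65 c8 c2 2a 45; K' ⊕ opad = c3 0f a2 a8 40 2f.
m1: inner = H(a9 65 c8 c2 2a 45 99 ac b6 b7) = ea cf; tag = H(c3 0f a2 a8 40 2f ea cf) = 8fb5
m2: inner = H(a9 65 c8 c2 2a 45 9c 2e 4f 73) = 86 0d; tag = H(c3 0f a2 a8 40 2f 86 0d) = 2bf3
m3: inner = H(a9 65 c8 c2 2a 45 27 5c a9 52) = 6b 1a; tag = H(c3 0f a2 a8 40 2f 6b 1a) = 1000 ← matches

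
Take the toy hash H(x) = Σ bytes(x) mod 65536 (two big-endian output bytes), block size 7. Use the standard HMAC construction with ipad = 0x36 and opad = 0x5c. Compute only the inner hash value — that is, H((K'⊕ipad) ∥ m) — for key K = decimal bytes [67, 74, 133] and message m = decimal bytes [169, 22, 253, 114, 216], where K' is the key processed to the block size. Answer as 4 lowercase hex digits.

0582

Key decimal bytes [67, 74, 133] = 43 4a 85 is 3 bytes ≤ B = 7; zero-pad to 7 bytes: K' = 43 4a 85 00 00 00 00.
K' ⊕ ipad = 75 7c b3 36 36 36 36.
Inner input = 75 7c b3 36 36 36 36 ∥ a9 16 fd 72 d8.
Inner hash: sum = 117+124+179+54+54+54+54+169+22+253+114+216 = 1410 → 05 82.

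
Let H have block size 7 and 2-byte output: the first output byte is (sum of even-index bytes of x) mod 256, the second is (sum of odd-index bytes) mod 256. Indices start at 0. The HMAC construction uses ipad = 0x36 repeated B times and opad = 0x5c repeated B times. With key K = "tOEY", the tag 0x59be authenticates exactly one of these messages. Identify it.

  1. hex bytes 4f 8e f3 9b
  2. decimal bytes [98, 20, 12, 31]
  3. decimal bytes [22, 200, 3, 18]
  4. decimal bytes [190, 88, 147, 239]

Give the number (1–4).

Key "tOEY" = 74 4f 45 59 is 4 bytes ≤ B = 7; zero-pad to 7 bytes: K' = 74 4f 45 59 00 00 00.
K' ⊕ ipad = 42 79 73 6f 36 36 36; K' ⊕ opad = 28 13 19 05 5c 5c 5c.
m1: inner = H(42 79 73 6f 36 36 36 4f 8e f3 9b) = 4a 60; tag = H(28 13 19 05 5c 5c 5c 4a 60) = 59be ← matches
m2: inner = H(42 79 73 6f 36 36 36 62 14 0c 1f) = 54 8c; tag = H(28 13 19 05 5c 5c 5c 54 8c) = 85c8
m3: inner = H(42 79 73 6f 36 36 36 16 c8 03 12) = fb 37; tag = H(28 13 19 05 5c 5c 5c fb 37) = 306f
m4: inner = H(42 79 73 6f 36 36 36 be 58 93 ef) = 68 6f; tag = H(28 13 19 05 5c 5c 5c 68 6f) = 68dc

1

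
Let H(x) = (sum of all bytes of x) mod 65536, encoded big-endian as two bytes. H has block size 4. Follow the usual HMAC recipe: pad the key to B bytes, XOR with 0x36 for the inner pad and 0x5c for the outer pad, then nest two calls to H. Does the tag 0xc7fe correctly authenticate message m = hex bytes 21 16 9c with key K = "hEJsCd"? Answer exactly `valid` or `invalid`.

invalid

Key "hEJsCd" = 68 45 4a 73 43 64 is 6 bytes > B = 4, so hash it first: H(key) = 02 11, then zero-pad to 4 bytes: K' = 02 11 00 00.
K' ⊕ ipad = 34 27 36 36; K' ⊕ opad = 5e 4d 5c 5c.
Inner hash: sum = 52+39+54+54+33+22+156 = 410 → 01 9a.
Outer hash (recomputed tag): sum = 94+77+92+92+1+154 = 510 → 01 fe.
Recomputed tag = 01fe; claimed = c7fe → mismatch.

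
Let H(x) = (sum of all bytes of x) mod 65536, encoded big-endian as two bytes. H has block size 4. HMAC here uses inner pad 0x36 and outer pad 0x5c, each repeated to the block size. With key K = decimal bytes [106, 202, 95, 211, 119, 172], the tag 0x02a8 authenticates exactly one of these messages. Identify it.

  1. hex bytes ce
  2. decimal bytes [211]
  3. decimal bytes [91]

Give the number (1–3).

3

Key decimal bytes [106, 202, 95, 211, 119, 172] = 6a ca 5f d3 77 ac is 6 bytes > B = 4, so hash it first: H(key) = 03 89, then zero-pad to 4 bytes: K' = 03 89 00 00.
K' ⊕ ipad = 35 bf 36 36; K' ⊕ opad = 5f d5 5c 5c.
m1: inner = H(35 bf 36 36 ce) = 02 2e; tag = H(5f d5 5c 5c 02 2e) = 021c
m2: inner = H(35 bf 36 36 d3) = 02 33; tag = H(5f d5 5c 5c 02 33) = 0221
m3: inner = H(35 bf 36 36 5b) = 01 bb; tag = H(5f d5 5c 5c 01 bb) = 02a8 ← matches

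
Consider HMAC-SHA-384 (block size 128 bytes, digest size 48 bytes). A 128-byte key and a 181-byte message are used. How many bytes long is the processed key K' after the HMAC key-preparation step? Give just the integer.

128

Key is 128 ≤ 128 bytes, zero-padded: |K'| = 128.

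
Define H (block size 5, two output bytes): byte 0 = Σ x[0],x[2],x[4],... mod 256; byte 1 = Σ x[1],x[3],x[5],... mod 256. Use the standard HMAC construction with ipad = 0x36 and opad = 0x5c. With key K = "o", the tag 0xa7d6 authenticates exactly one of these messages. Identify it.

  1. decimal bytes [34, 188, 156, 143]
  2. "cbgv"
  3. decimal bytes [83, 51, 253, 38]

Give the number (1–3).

Key "o" = 6f is 1 byte ≤ B = 5; zero-pad to 5 bytes: K' = 6f 00 00 00 00.
K' ⊕ ipad = 59 36 36 36 36; K' ⊕ opad = 33 5c 5c 5c 5c.
m1: inner = H(59 36 36 36 36 22 bc 9c 8f) = 10 2a; tag = H(33 5c 5c 5c 5c 10 2a) = 15c8
m2: inner = H(59 36 36 36 36 63 62 67 76) = 9d 36; tag = H(33 5c 5c 5c 5c 9d 36) = 2155
m3: inner = H(59 36 36 36 36 53 33 fd 26) = 1e bc; tag = H(33 5c 5c 5c 5c 1e bc) = a7d6 ← matches

3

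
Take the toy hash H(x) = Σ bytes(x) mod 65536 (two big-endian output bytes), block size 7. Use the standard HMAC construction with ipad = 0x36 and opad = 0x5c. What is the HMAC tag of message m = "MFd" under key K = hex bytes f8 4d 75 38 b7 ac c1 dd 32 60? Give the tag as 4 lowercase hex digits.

Key hex bytes f8 4d 75 38 b7 ac c1 dd 32 60 is 10 bytes > B = 7, so hash it first: H(key) = 05 85, then zero-pad to 7 bytes: K' = 05 85 00 00 00 00 00.
K' ⊕ ipad = 33 b3 36 36 36 36 36.  K' ⊕ opad = 59 d9 5c 5c 5c 5c 5c.
Inner input = (K'⊕ipad) ∥ m = 33 b3 36 36 36 36 36 ∥ 4d 46 64.
Inner hash: sum = 51+179+54+54+54+54+54+77+70+100 = 747 → 02 eb.
Outer input = (K'⊕opad) ∥ inner = 59 d9 5c 5c 5c 5c 5c ∥ 02 eb.
Outer hash (tag): sum = 89+217+92+92+92+92+92+2+235 = 1003 → 03 eb.

03eb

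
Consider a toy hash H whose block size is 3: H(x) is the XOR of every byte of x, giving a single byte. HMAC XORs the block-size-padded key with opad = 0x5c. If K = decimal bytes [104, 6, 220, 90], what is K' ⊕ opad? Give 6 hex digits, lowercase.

Key decimal bytes [104, 6, 220, 90] = 68 06 dc 5a is 4 bytes > B = 3, so hash it first: H(key) = e8, then zero-pad to 3 bytes: K' = e8 00 00.
XOR each byte with 0x5c: e8⊕5c=b4, 00⊕5c=5c, 00⊕5c=5c.

b45c5c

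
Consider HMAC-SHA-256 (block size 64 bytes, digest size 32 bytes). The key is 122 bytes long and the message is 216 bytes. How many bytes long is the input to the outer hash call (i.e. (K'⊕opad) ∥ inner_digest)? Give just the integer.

96

Key is 122 > 64 bytes, so it is hashed to 32 bytes then zero-padded to 64: |K'| = 64.
Outer input = (K'⊕opad) ∥ H(inner) → 64 + 32 = 96 bytes.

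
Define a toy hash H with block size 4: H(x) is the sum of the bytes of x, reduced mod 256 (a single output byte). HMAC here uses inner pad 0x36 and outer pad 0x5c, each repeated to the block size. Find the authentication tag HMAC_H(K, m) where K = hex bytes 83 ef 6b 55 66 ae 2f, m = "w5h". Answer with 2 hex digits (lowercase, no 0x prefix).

36

Key hex bytes 83 ef 6b 55 66 ae 2f is 7 bytes > B = 4, so hash it first: H(key) = 75, then zero-pad to 4 bytes: K' = 75 00 00 00.
K' ⊕ ipad = 43 36 36 36.  K' ⊕ opad = 29 5c 5c 5c.
Inner input = (K'⊕ipad) ∥ m = 43 36 36 36 ∥ 77 35 68.
Inner hash: sum = 67+54+54+54+119+53+104 = 505; mod 256 = 249 → f9.
Outer input = (K'⊕opad) ∥ inner = 29 5c 5c 5c ∥ f9.
Outer hash (tag): sum = 41+92+92+92+249 = 566; mod 256 = 54 → 36.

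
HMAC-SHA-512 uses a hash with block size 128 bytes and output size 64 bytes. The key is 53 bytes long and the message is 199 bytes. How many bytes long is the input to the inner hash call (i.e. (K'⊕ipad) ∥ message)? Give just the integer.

Key is 53 ≤ 128 bytes, zero-padded: |K'| = 128.
Inner input = (K'⊕ipad) ∥ m → 128 + 199 = 327 bytes.

327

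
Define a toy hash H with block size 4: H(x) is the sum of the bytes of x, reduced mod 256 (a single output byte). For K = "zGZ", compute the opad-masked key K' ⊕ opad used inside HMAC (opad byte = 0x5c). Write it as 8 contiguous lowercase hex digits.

261b065c

Key "zGZ" = 7a 47 5a is 3 bytes ≤ B = 4; zero-pad to 4 bytes: K' = 7a 47 5a 00.
XOR each byte with 0x5c: 7a⊕5c=26, 47⊕5c=1b, 5a⊕5c=06, 00⊕5c=5c.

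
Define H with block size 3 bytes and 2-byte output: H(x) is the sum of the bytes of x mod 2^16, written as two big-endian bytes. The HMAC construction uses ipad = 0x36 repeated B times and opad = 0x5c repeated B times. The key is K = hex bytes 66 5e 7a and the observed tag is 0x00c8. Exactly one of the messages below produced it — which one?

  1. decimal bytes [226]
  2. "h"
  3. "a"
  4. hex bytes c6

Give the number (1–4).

3

Key hex bytes 66 5e 7a is exactly B = 3 bytes: K' = 66 5e 7a.
K' ⊕ ipad = 50 68 4c; K' ⊕ opad = 3a 02 26.
m1: inner = H(50 68 4c e2) = 01 e6; tag = H(3a 02 26 01 e6) = 0149
m2: inner = H(50 68 4c 68) = 01 6c; tag = H(3a 02 26 01 6c) = 00cf
m3: inner = H(50 68 4c 61) = 01 65; tag = H(3a 02 26 01 65) = 00c8 ← matches
m4: inner = H(50 68 4c c6) = 01 ca; tag = H(3a 02 26 01 ca) = 012d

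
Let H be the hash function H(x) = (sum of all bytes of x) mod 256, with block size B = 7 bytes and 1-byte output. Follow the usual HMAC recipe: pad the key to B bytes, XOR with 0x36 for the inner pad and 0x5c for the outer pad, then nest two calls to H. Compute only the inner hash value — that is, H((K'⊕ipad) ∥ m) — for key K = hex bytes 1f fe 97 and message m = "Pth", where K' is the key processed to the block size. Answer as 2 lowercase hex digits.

96

Key hex bytes 1f fe 97 is 3 bytes ≤ B = 7; zero-pad to 7 bytes: K' = 1f fe 97 00 00 00 00.
K' ⊕ ipad = 29 c8 a1 36 36 36 36.
Inner input = 29 c8 a1 36 36 36 36 ∥ 50 74 68.
Inner hash: sum = 41+200+161+54+54+54+54+80+116+104 = 918; mod 256 = 150 → 96.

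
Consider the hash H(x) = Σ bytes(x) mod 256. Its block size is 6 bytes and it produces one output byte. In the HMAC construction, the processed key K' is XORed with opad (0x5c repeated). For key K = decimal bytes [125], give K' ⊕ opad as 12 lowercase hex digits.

215c5c5c5c5c

Key decimal bytes [125] = 7d is 1 byte ≤ B = 6; zero-pad to 6 bytes: K' = 7d 00 00 00 00 00.
XOR each byte with 0x5c: 7d⊕5c=21, 00⊕5c=5c, 00⊕5c=5c, 00⊕5c=5c, 00⊕5c=5c, 00⊕5c=5c.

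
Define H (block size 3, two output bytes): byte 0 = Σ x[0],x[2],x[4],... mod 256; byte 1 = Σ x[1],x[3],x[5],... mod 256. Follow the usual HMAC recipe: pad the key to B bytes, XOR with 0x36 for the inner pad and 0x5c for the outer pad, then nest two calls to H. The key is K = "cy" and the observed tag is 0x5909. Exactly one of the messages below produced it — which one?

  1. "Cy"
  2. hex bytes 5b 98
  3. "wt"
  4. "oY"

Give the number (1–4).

4

Key "cy" = 63 79 is 2 bytes ≤ B = 3; zero-pad to 3 bytes: K' = 63 79 00.
K' ⊕ ipad = 55 4f 36; K' ⊕ opad = 3f 25 5c.
m1: inner = H(55 4f 36 43 79) = 04 92; tag = H(3f 25 5c 04 92) = 2d29
m2: inner = H(55 4f 36 5b 98) = 23 aa; tag = H(3f 25 5c 23 aa) = 4548
m3: inner = H(55 4f 36 77 74) = ff c6; tag = H(3f 25 5c ff c6) = 6124
m4: inner = H(55 4f 36 6f 59) = e4 be; tag = H(3f 25 5c e4 be) = 5909 ← matches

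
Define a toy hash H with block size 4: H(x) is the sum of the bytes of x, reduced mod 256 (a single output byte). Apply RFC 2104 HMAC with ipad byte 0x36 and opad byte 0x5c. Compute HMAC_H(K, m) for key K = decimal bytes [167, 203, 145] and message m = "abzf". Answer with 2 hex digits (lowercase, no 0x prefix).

Key decimal bytes [167, 203, 145] = a7 cb 91 is 3 bytes ≤ B = 4; zero-pad to 4 bytes: K' = a7 cb 91 00.
K' ⊕ ipad = 91 fd a7 36.  K' ⊕ opad = fb 97 cd 5c.
Inner input = (K'⊕ipad) ∥ m = 91 fd a7 36 ∥ 61 62 7a 66.
Inner hash: sum = 145+253+167+54+97+98+122+102 = 1038; mod 256 = 14 → 0e.
Outer input = (K'⊕opad) ∥ inner = fb 97 cd 5c ∥ 0e.
Outer hash (tag): sum = 251+151+205+92+14 = 713; mod 256 = 201 → c9.

c9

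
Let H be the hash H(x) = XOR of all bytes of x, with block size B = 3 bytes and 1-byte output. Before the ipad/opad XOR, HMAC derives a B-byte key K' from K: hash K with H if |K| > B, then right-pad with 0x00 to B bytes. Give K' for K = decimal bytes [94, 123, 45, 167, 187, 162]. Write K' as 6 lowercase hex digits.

|K| = 6 > B = 3, so first hash the key.
H(K): XOR 5e⊕7b⊕2d⊕a7⊕bb⊕a2 = b6.
Zero-pad H(K) = b6 to 3 bytes: K' = b6 00 00.

b60000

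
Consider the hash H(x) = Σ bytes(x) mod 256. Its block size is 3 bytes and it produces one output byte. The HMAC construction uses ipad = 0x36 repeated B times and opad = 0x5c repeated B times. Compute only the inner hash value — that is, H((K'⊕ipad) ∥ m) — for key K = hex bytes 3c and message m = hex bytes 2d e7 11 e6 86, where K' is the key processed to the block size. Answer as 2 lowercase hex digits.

07

Key hex bytes 3c is 1 byte ≤ B = 3; zero-pad to 3 bytes: K' = 3c 00 00.
K' ⊕ ipad = 0a 36 36.
Inner input = 0a 36 36 ∥ 2d e7 11 e6 86.
Inner hash: sum = 10+54+54+45+231+17+230+134 = 775; mod 256 = 7 → 07.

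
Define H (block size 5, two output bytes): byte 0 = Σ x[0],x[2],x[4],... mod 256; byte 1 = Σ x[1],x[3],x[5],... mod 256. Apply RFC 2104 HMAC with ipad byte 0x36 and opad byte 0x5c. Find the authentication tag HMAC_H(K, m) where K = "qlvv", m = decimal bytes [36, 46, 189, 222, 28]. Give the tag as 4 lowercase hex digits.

4a23

Key "qlvv" = 71 6c 76 76 is 4 bytes ≤ B = 5; zero-pad to 5 bytes: K' = 71 6c 76 76 00.
K' ⊕ ipad = 47 5a 40 40 36.  K' ⊕ opad = 2d 30 2a 2a 5c.
Inner input = (K'⊕ipad) ∥ m = 47 5a 40 40 36 ∥ 24 2e bd de 1c.
Inner hash: even-index sum = 457 mod 256 = 201; odd-index sum = 407 mod 256 = 151 → c9 97.
Outer input = (K'⊕opad) ∥ inner = 2d 30 2a 2a 5c ∥ c9 97.
Outer hash (tag): even-index sum = 330 mod 256 = 74; odd-index sum = 291 mod 256 = 35 → 4a 23.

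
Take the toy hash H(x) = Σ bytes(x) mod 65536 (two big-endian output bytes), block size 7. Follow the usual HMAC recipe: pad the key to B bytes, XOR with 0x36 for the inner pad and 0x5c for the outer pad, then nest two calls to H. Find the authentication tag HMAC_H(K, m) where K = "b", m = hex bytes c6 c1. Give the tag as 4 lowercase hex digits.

Key "b" = 62 is 1 byte ≤ B = 7; zero-pad to 7 bytes: K' = 62 00 00 00 00 00 00.
K' ⊕ ipad = 54 36 36 36 36 36 36.  K' ⊕ opad = 3e 5c 5c 5c 5c 5c 5c.
Inner input = (K'⊕ipad) ∥ m = 54 36 36 36 36 36 36 ∥ c6 c1.
Inner hash: sum = 84+54+54+54+54+54+54+198+193 = 799 → 03 1f.
Outer input = (K'⊕opad) ∥ inner = 3e 5c 5c 5c 5c 5c 5c ∥ 03 1f.
Outer hash (tag): sum = 62+92+92+92+92+92+92+3+31 = 648 → 02 88.

0288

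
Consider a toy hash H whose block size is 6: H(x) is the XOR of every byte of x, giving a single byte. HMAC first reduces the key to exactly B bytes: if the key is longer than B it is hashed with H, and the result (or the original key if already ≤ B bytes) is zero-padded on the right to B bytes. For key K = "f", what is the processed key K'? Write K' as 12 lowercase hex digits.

660000000000

Key "f" = 66 is 1 byte ≤ B = 6; zero-pad to 6 bytes: K' = 66 00 00 00 00 00.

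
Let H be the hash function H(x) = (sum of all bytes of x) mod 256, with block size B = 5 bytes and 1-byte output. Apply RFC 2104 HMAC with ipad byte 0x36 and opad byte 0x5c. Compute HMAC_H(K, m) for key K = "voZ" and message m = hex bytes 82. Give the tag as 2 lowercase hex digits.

Key "voZ" = 76 6f 5a is 3 bytes ≤ B = 5; zero-pad to 5 bytes: K' = 76 6f 5a 00 00.
K' ⊕ ipad = 40 59 6c 36 36.  K' ⊕ opad = 2a 33 06 5c 5c.
Inner input = (K'⊕ipad) ∥ m = 40 59 6c 36 36 ∥ 82.
Inner hash: sum = 64+89+108+54+54+130 = 499; mod 256 = 243 → f3.
Outer input = (K'⊕opad) ∥ inner = 2a 33 06 5c 5c ∥ f3.
Outer hash (tag): sum = 42+51+6+92+92+243 = 526; mod 256 = 14 → 0e.

0e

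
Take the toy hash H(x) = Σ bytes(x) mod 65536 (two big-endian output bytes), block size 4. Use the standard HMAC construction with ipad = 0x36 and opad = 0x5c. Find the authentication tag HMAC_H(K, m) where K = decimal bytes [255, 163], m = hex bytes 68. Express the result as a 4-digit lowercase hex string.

028e

Key decimal bytes [255, 163] = ff a3 is 2 bytes ≤ B = 4; zero-pad to 4 bytes: K' = ff a3 00 00.
K' ⊕ ipad = c9 95 36 36.  K' ⊕ opad = a3 ff 5c 5c.
Inner input = (K'⊕ipad) ∥ m = c9 95 36 36 ∥ 68.
Inner hash: sum = 201+149+54+54+104 = 562 → 02 32.
Outer input = (K'⊕opad) ∥ inner = a3 ff 5c 5c ∥ 02 32.
Outer hash (tag): sum = 163+255+92+92+2+50 = 654 → 02 8e.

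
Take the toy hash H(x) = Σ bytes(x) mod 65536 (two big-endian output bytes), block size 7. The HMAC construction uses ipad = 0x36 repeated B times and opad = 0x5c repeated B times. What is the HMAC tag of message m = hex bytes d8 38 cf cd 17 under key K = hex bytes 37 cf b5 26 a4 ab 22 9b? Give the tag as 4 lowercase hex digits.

03c1

Key hex bytes 37 cf b5 26 a4 ab 22 9b is 8 bytes > B = 7, so hash it first: H(key) = 03 ed, then zero-pad to 7 bytes: K' = 03 ed 00 00 00 00 00.
K' ⊕ ipad = 35 db 36 36 36 36 36.  K' ⊕ opad = 5f b1 5c 5c 5c 5c 5c.
Inner input = (K'⊕ipad) ∥ m = 35 db 36 36 36 36 36 ∥ d8 38 cf cd 17.
Inner hash: sum = 53+219+54+54+54+54+54+216+56+207+205+23 = 1249 → 04 e1.
Outer input = (K'⊕opad) ∥ inner = 5f b1 5c 5c 5c 5c 5c ∥ 04 e1.
Outer hash (tag): sum = 95+177+92+92+92+92+92+4+225 = 961 → 03 c1.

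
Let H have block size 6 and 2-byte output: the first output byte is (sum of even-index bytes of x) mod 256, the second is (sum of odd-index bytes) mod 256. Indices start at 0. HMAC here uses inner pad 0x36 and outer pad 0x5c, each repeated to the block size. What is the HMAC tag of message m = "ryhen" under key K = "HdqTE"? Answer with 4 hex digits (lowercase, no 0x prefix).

Key "HdqTE" = 48 64 71 54 45 is 5 bytes ≤ B = 6; zero-pad to 6 bytes: K' = 48 64 71 54 45 00.
K' ⊕ ipad = 7e 52 47 62 73 36.  K' ⊕ opad = 14 38 2d 08 19 5c.
Inner input = (K'⊕ipad) ∥ m = 7e 52 47 62 73 36 ∥ 72 79 68 65 6e.
Inner hash: even-index sum = 640 mod 256 = 128; odd-index sum = 456 mod 256 = 200 → 80 c8.
Outer input = (K'⊕opad) ∥ inner = 14 38 2d 08 19 5c ∥ 80 c8.
Outer hash (tag): even-index sum = 218 mod 256 = 218; odd-index sum = 356 mod 256 = 100 → da 64.

da64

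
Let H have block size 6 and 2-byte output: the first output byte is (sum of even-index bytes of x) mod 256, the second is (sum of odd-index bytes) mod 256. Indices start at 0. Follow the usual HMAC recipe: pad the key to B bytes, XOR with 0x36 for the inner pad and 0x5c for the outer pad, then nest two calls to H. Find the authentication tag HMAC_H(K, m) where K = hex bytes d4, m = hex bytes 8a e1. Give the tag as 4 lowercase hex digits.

1897

Key hex bytes d4 is 1 byte ≤ B = 6; zero-pad to 6 bytes: K' = d4 00 00 00 00 00.
K' ⊕ ipad = e2 36 36 36 36 36.  K' ⊕ opad = 88 5c 5c 5c 5c 5c.
Inner input = (K'⊕ipad) ∥ m = e2 36 36 36 36 36 ∥ 8a e1.
Inner hash: even-index sum = 472 mod 256 = 216; odd-index sum = 387 mod 256 = 131 → d8 83.
Outer input = (K'⊕opad) ∥ inner = 88 5c 5c 5c 5c 5c ∥ d8 83.
Outer hash (tag): even-index sum = 536 mod 256 = 24; odd-index sum = 407 mod 256 = 151 → 18 97.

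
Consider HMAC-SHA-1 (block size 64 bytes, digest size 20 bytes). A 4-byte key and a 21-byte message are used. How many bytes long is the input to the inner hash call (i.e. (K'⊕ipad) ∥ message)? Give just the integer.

Key is 4 ≤ 64 bytes, zero-padded: |K'| = 64.
Inner input = (K'⊕ipad) ∥ m → 64 + 21 = 85 bytes.

85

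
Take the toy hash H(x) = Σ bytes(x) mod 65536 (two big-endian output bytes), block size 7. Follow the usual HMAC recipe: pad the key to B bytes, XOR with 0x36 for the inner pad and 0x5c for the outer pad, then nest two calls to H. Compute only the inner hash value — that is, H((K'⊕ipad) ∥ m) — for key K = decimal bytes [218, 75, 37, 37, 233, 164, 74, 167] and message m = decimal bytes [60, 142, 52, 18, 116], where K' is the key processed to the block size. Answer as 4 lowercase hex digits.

03a2

Key decimal bytes [218, 75, 37, 37, 233, 164, 74, 167] = da 4b 25 25 e9 a4 4a a7 is 8 bytes > B = 7, so hash it first: H(key) = 03 ed, then zero-pad to 7 bytes: K' = 03 ed 00 00 00 00 00.
K' ⊕ ipad = 35 db 36 36 36 36 36.
Inner input = 35 db 36 36 36 36 36 ∥ 3c 8e 34 12 74.
Inner hash: sum = 53+219+54+54+54+54+54+60+142+52+18+116 = 930 → 03 a2.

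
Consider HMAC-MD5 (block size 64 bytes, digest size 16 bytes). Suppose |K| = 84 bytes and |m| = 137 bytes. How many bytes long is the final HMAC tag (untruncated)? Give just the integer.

16

The tag is one MD5 digest: 16 bytes.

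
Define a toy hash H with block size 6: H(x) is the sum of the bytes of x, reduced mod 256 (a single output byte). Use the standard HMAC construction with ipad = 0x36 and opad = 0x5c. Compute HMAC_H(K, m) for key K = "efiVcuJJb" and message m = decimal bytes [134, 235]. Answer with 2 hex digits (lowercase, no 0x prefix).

Key "efiVcuJJb" = 65 66 69 56 63 75 4a 4a 62 is 9 bytes > B = 6, so hash it first: H(key) = 58, then zero-pad to 6 bytes: K' = 58 00 00 00 00 00.
K' ⊕ ipad = 6e 36 36 36 36 36.  K' ⊕ opad = 04 5c 5c 5c 5c 5c.
Inner input = (K'⊕ipad) ∥ m = 6e 36 36 36 36 36 ∥ 86 eb.
Inner hash: sum = 110+54+54+54+54+54+134+235 = 749; mod 256 = 237 → ed.
Outer input = (K'⊕opad) ∥ inner = 04 5c 5c 5c 5c 5c ∥ ed.
Outer hash (tag): sum = 4+92+92+92+92+92+237 = 701; mod 256 = 189 → bd.

bd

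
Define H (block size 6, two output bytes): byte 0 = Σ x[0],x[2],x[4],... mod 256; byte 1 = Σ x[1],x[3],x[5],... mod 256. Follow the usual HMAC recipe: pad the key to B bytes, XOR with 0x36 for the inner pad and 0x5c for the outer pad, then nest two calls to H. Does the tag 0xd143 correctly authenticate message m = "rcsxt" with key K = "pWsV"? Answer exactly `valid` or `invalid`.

Key "pWsV" = 70 57 73 56 is 4 bytes ≤ B = 6; zero-pad to 6 bytes: K' = 70 57 73 56 00 00.
K' ⊕ ipad = 46 61 45 60 36 36; K' ⊕ opad = 2c 0b 2f 0a 5c 5c.
Inner hash: even-index sum = 538 mod 256 = 26; odd-index sum = 466 mod 256 = 210 → 1a d2.
Outer hash (recomputed tag): even-index sum = 209 mod 256 = 209; odd-index sum = 323 mod 256 = 67 → d1 43.
Recomputed tag = d143; claimed = d143 → match.

valid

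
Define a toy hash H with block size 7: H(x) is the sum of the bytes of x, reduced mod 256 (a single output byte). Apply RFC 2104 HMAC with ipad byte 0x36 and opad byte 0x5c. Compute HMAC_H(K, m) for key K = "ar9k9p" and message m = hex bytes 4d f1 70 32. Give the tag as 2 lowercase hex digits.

66

Key "ar9k9p" = 61 72 39 6b 39 70 is 6 bytes ≤ B = 7; zero-pad to 7 bytes: K' = 61 72 39 6b 39 70 00.
K' ⊕ ipad = 57 44 0f 5d 0f 46 36.  K' ⊕ opad = 3d 2e 65 37 65 2c 5c.
Inner input = (K'⊕ipad) ∥ m = 57 44 0f 5d 0f 46 36 ∥ 4d f1 70 32.
Inner hash: sum = 87+68+15+93+15+70+54+77+241+112+50 = 882; mod 256 = 114 → 72.
Outer input = (K'⊕opad) ∥ inner = 3d 2e 65 37 65 2c 5c ∥ 72.
Outer hash (tag): sum = 61+46+101+55+101+44+92+114 = 614; mod 256 = 102 → 66.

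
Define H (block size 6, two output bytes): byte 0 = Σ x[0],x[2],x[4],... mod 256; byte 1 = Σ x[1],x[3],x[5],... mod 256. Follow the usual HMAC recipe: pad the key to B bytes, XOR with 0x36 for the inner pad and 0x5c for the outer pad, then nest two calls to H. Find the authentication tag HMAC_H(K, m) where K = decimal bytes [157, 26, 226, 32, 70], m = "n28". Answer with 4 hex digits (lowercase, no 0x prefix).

2ec8

Key decimal bytes [157, 26, 226, 32, 70] = 9d 1a e2 20 46 is 5 bytes ≤ B = 6; zero-pad to 6 bytes: K' = 9d 1a e2 20 46 00.
K' ⊕ ipad = ab 2c d4 16 70 36.  K' ⊕ opad = c1 46 be 7c 1a 5c.
Inner input = (K'⊕ipad) ∥ m = ab 2c d4 16 70 36 ∥ 6e 32 38.
Inner hash: even-index sum = 661 mod 256 = 149; odd-index sum = 170 mod 256 = 170 → 95 aa.
Outer input = (K'⊕opad) ∥ inner = c1 46 be 7c 1a 5c ∥ 95 aa.
Outer hash (tag): even-index sum = 558 mod 256 = 46; odd-index sum = 456 mod 256 = 200 → 2e c8.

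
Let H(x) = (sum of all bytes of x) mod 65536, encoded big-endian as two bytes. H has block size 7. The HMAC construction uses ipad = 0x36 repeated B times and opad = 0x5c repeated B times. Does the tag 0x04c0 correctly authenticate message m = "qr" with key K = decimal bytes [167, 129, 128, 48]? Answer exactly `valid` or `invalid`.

valid

Key decimal bytes [167, 129, 128, 48] = a7 81 80 30 is 4 bytes ≤ B = 7; zero-pad to 7 bytes: K' = a7 81 80 30 00 00 00.
K' ⊕ ipad = 91 b7 b6 06 36 36 36; K' ⊕ opad = fb dd dc 6c 5c 5c 5c.
Inner hash: sum = 145+183+182+6+54+54+54+113+114 = 905 → 03 89.
Outer hash (recomputed tag): sum = 251+221+220+108+92+92+92+3+137 = 1216 → 04 c0.
Recomputed tag = 04c0; claimed = 04c0 → match.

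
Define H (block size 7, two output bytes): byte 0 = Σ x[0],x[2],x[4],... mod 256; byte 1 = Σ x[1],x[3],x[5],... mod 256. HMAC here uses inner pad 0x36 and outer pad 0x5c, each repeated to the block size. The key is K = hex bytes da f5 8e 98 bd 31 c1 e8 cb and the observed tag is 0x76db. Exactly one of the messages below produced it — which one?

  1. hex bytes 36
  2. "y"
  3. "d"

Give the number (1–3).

Key hex bytes da f5 8e 98 bd 31 c1 e8 cb is 9 bytes > B = 7, so hash it first: H(key) = b1 a6, then zero-pad to 7 bytes: K' = b1 a6 00 00 00 00 00.
K' ⊕ ipad = 87 90 36 36 36 36 36; K' ⊕ opad = ed fa 5c 5c 5c 5c 5c.
m1: inner = H(87 90 36 36 36 36 36 36) = 29 32; tag = H(ed fa 5c 5c 5c 5c 5c 29 32) = 33db
m2: inner = H(87 90 36 36 36 36 36 79) = 29 75; tag = H(ed fa 5c 5c 5c 5c 5c 29 75) = 76db ← matches
m3: inner = H(87 90 36 36 36 36 36 64) = 29 60; tag = H(ed fa 5c 5c 5c 5c 5c 29 60) = 61db

2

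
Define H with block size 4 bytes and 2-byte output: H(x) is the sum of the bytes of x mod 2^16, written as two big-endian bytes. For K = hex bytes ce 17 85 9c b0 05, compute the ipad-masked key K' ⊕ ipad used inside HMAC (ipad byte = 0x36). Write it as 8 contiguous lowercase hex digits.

Key hex bytes ce 17 85 9c b0 05 is 6 bytes > B = 4, so hash it first: H(key) = 02 bb, then zero-pad to 4 bytes: K' = 02 bb 00 00.
XOR each byte with 0x36: 02⊕36=34, bb⊕36=8d, 00⊕36=36, 00⊕36=36.

348d3636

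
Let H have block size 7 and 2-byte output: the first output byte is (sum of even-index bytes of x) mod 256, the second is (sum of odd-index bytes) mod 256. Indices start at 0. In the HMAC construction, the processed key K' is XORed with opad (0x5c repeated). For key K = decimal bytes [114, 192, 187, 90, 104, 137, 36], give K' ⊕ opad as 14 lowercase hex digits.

2e9ce70634d578

Key decimal bytes [114, 192, 187, 90, 104, 137, 36] = 72 c0 bb 5a 68 89 24 is exactly B = 7 bytes: K' = 72 c0 bb 5a 68 89 24.
XOR each byte with 0x5c: 72⊕5c=2e, c0⊕5c=9c, bb⊕5c=e7, 5a⊕5c=06, 68⊕5c=34, 89⊕5c=d5, 24⊕5c=78.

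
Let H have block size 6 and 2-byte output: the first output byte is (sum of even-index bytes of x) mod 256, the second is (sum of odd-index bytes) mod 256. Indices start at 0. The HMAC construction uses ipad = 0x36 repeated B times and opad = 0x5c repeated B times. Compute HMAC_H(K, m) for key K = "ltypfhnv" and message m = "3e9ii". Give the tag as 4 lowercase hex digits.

Key "ltypfhnv" = 6c 74 79 70 66 68 6e 76 is 8 bytes > B = 6, so hash it first: H(key) = b9 c2, then zero-pad to 6 bytes: K' = b9 c2 00 00 00 00.
K' ⊕ ipad = 8f f4 36 36 36 36.  K' ⊕ opad = e5 9e 5c 5c 5c 5c.
Inner input = (K'⊕ipad) ∥ m = 8f f4 36 36 36 36 ∥ 33 65 39 69 69.
Inner hash: even-index sum = 464 mod 256 = 208; odd-index sum = 558 mod 256 = 46 → d0 2e.
Outer input = (K'⊕opad) ∥ inner = e5 9e 5c 5c 5c 5c ∥ d0 2e.
Outer hash (tag): even-index sum = 621 mod 256 = 109; odd-index sum = 388 mod 256 = 132 → 6d 84.

6d84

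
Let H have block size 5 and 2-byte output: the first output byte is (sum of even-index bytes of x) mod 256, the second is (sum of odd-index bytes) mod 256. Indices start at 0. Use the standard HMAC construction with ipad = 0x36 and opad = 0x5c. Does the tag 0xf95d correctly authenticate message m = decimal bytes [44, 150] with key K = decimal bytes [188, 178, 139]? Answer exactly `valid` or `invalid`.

Key decimal bytes [188, 178, 139] = bc b2 8b is 3 bytes ≤ B = 5; zero-pad to 5 bytes: K' = bc b2 8b 00 00.
K' ⊕ ipad = 8a 84 bd 36 36; K' ⊕ opad = e0 ee d7 5c 5c.
Inner hash: even-index sum = 531 mod 256 = 19; odd-index sum = 230 mod 256 = 230 → 13 e6.
Outer hash (recomputed tag): even-index sum = 761 mod 256 = 249; odd-index sum = 349 mod 256 = 93 → f9 5d.
Recomputed tag = f95d; claimed = f95d → match.

valid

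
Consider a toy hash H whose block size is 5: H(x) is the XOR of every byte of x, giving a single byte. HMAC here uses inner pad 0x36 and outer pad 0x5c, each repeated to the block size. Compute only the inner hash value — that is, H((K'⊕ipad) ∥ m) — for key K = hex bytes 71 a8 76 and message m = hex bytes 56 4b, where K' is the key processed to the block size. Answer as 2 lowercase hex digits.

84

Key hex bytes 71 a8 76 is 3 bytes ≤ B = 5; zero-pad to 5 bytes: K' = 71 a8 76 00 00.
K' ⊕ ipad = 47 9e 40 36 36.
Inner input = 47 9e 40 36 36 ∥ 56 4b.
Inner hash: XOR 47⊕9e⊕40⊕36⊕36⊕56⊕4b = 84.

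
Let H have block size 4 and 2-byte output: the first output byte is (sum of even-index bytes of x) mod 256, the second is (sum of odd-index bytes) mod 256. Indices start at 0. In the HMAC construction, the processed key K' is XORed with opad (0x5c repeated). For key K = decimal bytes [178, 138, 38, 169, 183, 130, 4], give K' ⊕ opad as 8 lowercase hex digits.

Key decimal bytes [178, 138, 38, 169, 183, 130, 4] = b2 8a 26 a9 b7 82 04 is 7 bytes > B = 4, so hash it first: H(key) = 93 b5, then zero-pad to 4 bytes: K' = 93 b5 00 00.
XOR each byte with 0x5c: 93⊕5c=cf, b5⊕5c=e9, 00⊕5c=5c, 00⊕5c=5c.

cfe95c5c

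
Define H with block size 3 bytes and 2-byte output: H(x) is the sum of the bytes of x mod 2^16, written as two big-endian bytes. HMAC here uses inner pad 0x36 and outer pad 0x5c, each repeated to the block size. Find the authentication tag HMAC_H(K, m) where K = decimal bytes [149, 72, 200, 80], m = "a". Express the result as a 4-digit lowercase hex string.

01f4

Key decimal bytes [149, 72, 200, 80] = 95 48 c8 50 is 4 bytes > B = 3, so hash it first: H(key) = 01 f5, then zero-pad to 3 bytes: K' = 01 f5 00.
K' ⊕ ipad = 37 c3 36.  K' ⊕ opad = 5d a9 5c.
Inner input = (K'⊕ipad) ∥ m = 37 c3 36 ∥ 61.
Inner hash: sum = 55+195+54+97 = 401 → 01 91.
Outer input = (K'⊕opad) ∥ inner = 5d a9 5c ∥ 01 91.
Outer hash (tag): sum = 93+169+92+1+145 = 500 → 01 f4.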